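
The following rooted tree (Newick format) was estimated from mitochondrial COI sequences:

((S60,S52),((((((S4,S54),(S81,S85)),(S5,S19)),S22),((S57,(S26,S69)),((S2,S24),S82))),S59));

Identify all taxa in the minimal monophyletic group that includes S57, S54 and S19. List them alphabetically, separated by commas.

S19, S2, S22, S24, S26, S4, S5, S54, S57, S69, S81, S82, S85

Tracing S57: it sits inside (S57,(S26,S69)).
Tracing S54: it sits inside (S4,S54).
Tracing S19: it sits inside (S5,S19).
The smallest clade enclosing all 3 is (((((S4,S54),(S81,S85)),(S5,S19)),S22),((S57,(S26,S69)),((S2,S24),S82))); the answer is its 13 terminal taxa in alphabetical order.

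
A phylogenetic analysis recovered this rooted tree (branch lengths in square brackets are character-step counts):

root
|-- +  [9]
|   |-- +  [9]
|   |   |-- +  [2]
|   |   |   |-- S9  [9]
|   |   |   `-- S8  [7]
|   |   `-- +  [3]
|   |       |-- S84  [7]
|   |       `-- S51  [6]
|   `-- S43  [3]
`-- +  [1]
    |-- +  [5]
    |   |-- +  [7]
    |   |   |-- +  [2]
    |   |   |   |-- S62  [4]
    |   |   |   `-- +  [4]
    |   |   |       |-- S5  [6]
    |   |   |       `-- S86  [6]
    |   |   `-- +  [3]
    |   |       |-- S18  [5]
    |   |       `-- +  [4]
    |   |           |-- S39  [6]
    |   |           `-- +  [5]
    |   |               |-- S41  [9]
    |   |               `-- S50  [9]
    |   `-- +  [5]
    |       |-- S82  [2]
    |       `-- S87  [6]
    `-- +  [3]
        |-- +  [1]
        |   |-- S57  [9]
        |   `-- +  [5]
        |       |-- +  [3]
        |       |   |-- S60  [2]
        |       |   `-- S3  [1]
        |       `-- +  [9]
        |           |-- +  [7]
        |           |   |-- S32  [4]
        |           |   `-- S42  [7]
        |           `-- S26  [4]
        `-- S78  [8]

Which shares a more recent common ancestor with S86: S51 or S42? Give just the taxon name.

S42

The MRCA of S86 and S42 subtends ((((S62,(S5,S86)),(S18,(S39,(S41,S50)))),(S82,S87)),((S57,((S60,S3),((S32,S42),S26))),S78)) (16 taxa).
The MRCA of S86 and S51 is the root, subtending the entire tree (21 taxa).
The first is nested inside the second, so S86 shares a more recent common ancestor with S42.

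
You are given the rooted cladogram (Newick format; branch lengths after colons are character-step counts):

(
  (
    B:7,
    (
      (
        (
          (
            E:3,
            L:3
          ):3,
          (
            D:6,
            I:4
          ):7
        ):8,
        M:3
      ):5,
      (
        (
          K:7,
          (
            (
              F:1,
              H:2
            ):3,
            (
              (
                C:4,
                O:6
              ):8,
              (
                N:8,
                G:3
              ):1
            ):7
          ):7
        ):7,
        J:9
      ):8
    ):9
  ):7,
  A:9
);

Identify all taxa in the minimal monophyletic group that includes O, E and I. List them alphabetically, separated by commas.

Tracing O: it sits inside (C,O).
Tracing E: it sits inside (E,L).
Tracing I: it sits inside (D,I).
The smallest clade enclosing all 3 is ((((E,L),(D,I)),M),((K,((F,H),((C,O),(N,G)))),J)); the answer is its 13 terminal taxa in alphabetical order.

C, D, E, F, G, H, I, J, K, L, M, N, O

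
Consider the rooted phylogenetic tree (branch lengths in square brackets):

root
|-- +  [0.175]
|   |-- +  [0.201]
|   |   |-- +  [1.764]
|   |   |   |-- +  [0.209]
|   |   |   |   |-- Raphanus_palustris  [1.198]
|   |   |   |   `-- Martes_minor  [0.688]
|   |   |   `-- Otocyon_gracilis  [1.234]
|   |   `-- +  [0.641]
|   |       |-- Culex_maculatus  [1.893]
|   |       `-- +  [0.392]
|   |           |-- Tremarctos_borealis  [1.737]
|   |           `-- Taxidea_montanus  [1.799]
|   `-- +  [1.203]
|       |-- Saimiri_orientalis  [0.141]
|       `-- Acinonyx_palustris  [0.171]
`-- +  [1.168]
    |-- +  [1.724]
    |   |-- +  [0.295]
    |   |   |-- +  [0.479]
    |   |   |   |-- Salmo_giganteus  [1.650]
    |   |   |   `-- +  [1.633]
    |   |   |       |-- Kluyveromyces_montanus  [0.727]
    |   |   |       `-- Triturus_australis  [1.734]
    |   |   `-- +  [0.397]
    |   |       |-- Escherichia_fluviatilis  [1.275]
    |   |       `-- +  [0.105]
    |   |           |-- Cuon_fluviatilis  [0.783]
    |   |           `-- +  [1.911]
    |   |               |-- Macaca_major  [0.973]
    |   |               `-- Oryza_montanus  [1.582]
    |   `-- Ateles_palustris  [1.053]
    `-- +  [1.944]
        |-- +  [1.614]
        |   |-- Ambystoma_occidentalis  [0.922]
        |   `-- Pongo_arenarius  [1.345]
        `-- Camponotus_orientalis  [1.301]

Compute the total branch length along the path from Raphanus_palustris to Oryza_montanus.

10.729

The path runs Raphanus_palustris → … → MRCA → … → Oryza_montanus; the MRCA is the root of the tree.
Branch lengths along that path: 1.198 + 0.209 + 1.764 + 0.201 + 0.175 + 1.168 + 1.724 + 0.295 + 0.397 + 0.105 + 1.911 + 1.582 = 10.729.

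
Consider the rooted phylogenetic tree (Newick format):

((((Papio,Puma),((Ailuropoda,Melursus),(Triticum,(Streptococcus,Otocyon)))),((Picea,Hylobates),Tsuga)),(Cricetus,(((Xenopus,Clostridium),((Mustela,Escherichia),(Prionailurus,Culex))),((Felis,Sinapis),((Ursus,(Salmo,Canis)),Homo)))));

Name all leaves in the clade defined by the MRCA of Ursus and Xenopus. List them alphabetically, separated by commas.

Canis, Clostridium, Culex, Escherichia, Felis, Homo, Mustela, Prionailurus, Salmo, Sinapis, Ursus, Xenopus

Tracing Ursus: it sits inside (Ursus,(Salmo,Canis)).
Tracing Xenopus: it sits inside (Xenopus,Clostridium).
The smallest clade enclosing both is (((Xenopus,Clostridium),((Mustela,Escherichia),(Prionailurus,Culex))),((Felis,Sinapis),((Ursus,(Salmo,Canis)),Homo))); the answer is its 12 terminal taxa in alphabetical order.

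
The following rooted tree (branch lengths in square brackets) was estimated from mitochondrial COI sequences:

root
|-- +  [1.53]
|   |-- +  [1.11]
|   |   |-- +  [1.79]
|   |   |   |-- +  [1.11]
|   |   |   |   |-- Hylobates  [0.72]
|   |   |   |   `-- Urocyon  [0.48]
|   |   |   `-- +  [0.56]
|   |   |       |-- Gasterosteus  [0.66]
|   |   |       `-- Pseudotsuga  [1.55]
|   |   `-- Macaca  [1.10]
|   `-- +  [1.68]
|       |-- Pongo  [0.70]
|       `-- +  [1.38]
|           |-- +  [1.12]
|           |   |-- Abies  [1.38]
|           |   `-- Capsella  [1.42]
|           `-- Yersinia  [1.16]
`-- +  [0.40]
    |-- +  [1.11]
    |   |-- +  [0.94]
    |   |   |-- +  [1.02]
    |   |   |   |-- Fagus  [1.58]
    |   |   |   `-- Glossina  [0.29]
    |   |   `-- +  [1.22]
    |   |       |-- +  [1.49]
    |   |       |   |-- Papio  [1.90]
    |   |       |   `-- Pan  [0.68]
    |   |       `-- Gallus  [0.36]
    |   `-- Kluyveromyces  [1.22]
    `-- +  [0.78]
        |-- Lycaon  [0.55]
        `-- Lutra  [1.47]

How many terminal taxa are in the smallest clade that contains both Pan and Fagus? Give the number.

5

The MRCA of Pan and Fagus is the node subtending ((Fagus,Glossina),((Papio,Pan),Gallus)).
That clade contains 5 terminal taxa: Fagus, Gallus, Glossina, Pan, Papio.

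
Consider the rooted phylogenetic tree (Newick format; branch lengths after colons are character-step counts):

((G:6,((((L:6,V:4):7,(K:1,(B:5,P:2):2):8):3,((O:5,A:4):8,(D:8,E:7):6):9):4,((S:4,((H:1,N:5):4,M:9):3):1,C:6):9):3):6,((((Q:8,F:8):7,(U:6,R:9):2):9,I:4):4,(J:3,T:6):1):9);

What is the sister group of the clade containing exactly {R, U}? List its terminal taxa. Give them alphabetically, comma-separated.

The clade containing exactly {R, U} attaches to the tree at the node subtending ((Q,F),(U,R)).
The other lineage descending from that same node — the sister group — is (Q,F); its 2 tips in alphabetical order are the answer.

F, Q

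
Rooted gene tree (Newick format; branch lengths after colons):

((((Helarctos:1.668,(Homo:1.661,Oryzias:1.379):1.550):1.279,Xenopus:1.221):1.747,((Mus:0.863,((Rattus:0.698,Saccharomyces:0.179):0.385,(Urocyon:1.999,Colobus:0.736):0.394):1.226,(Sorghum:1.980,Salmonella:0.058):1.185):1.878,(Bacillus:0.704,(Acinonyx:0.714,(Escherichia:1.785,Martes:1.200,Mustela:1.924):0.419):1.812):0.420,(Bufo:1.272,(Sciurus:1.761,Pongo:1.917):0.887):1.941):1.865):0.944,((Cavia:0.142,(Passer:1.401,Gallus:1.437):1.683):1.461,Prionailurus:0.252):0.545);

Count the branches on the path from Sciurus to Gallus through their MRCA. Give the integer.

The MRCA of Sciurus and Gallus is the root of the tree.
From Sciurus up to that node: 5 branches. From Gallus up to the same node: 4 branches. Total: 5 + 4 = 9.

9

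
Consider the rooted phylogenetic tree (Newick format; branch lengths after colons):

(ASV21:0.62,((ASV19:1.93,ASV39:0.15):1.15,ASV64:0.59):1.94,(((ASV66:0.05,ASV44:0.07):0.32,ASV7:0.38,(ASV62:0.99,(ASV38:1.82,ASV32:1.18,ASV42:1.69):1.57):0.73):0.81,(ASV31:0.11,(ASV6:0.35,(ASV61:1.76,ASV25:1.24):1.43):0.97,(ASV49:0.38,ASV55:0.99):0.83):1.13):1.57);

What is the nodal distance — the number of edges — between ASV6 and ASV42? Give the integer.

The MRCA of ASV6 and ASV42 is the node subtending (((ASV66,ASV44),ASV7,(ASV62,(ASV38,ASV32,ASV42))),(ASV31,(ASV6,(ASV61,ASV25)),(ASV49,ASV55))).
From ASV6 up to that node: 3 branches. From ASV42 up to the same node: 4 branches. Total: 3 + 4 = 7.

7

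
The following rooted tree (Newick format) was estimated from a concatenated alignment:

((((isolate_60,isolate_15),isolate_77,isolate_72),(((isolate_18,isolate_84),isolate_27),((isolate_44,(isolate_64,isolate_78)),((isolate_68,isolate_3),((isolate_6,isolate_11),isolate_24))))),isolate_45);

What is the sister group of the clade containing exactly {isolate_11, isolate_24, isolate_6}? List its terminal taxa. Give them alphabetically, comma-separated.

The clade containing exactly {isolate_11, isolate_24, isolate_6} attaches to the tree at the node subtending ((isolate_68,isolate_3),((isolate_6,isolate_11),isolate_24)).
The other lineage descending from that same node — the sister group — is (isolate_68,isolate_3); its 2 tips in alphabetical order are the answer.

isolate_3, isolate_68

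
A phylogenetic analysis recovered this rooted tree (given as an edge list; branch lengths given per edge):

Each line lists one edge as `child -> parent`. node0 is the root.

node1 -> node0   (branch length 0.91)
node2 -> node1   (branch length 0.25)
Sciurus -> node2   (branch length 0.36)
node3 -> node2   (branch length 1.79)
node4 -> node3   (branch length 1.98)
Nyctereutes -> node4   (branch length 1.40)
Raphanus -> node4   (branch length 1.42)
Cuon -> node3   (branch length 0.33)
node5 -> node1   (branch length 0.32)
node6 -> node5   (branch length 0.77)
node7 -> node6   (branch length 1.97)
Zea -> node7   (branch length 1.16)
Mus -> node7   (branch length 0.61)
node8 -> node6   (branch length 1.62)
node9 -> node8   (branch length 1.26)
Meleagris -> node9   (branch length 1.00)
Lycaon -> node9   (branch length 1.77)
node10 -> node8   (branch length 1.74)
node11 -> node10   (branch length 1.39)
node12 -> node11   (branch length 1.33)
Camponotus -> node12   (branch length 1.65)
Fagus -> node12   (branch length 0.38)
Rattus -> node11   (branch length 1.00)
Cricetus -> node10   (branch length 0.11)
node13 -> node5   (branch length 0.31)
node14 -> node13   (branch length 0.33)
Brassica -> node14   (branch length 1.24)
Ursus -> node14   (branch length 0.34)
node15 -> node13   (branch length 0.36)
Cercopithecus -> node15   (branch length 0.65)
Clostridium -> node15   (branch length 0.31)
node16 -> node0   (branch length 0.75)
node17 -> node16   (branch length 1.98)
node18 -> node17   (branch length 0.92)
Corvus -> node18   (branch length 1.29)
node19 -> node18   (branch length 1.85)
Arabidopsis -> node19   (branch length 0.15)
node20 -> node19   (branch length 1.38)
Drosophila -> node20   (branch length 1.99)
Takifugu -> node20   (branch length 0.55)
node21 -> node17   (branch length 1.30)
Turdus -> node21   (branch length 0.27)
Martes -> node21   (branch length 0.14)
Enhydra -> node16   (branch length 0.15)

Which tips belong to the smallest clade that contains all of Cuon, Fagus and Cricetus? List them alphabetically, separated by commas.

Tracing Cuon: it sits inside ((Nyctereutes,Raphanus),Cuon).
Tracing Fagus: it sits inside (Camponotus,Fagus).
Tracing Cricetus: it sits inside (((Camponotus,Fagus),Rattus),Cricetus).
The smallest clade enclosing all 3 is ((Sciurus,((Nyctereutes,Raphanus),Cuon)),(((Zea,Mus),((Meleagris,Lycaon),(((Camponotus,Fagus),Rattus),Cricetus))),((Brassica,Ursus),(Cercopithecus,Clostridium)))); the answer is its 16 terminal taxa in alphabetical order.

Brassica, Camponotus, Cercopithecus, Clostridium, Cricetus, Cuon, Fagus, Lycaon, Meleagris, Mus, Nyctereutes, Raphanus, Rattus, Sciurus, Ursus, Zea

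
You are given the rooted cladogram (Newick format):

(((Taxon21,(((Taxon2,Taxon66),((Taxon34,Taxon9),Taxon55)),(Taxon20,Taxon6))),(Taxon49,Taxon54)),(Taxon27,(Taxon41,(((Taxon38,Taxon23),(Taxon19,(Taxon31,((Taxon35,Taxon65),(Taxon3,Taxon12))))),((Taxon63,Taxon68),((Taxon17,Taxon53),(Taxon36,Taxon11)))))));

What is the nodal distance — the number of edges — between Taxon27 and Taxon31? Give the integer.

The MRCA of Taxon27 and Taxon31 is the node subtending (Taxon27,(Taxon41,(((Taxon38,Taxon23),(Taxon19,(Taxon31,((Taxon35,Taxon65),(Taxon3,Taxon12))))),((Taxon63,Taxon68),((Taxon17,Taxon53),(Taxon36,Taxon11)))))).
From Taxon27 up to that node: 1 branch. From Taxon31 up to the same node: 6 branches. Total: 1 + 6 = 7.

7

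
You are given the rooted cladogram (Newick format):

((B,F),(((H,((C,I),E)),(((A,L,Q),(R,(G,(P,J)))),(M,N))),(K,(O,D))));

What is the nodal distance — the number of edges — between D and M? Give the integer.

The MRCA of D and M is the node subtending (((H,((C,I),E)),(((A,L,Q),(R,(G,(P,J)))),(M,N))),(K,(O,D))).
From D up to that node: 3 branches. From M up to the same node: 4 branches. Total: 3 + 4 = 7.

7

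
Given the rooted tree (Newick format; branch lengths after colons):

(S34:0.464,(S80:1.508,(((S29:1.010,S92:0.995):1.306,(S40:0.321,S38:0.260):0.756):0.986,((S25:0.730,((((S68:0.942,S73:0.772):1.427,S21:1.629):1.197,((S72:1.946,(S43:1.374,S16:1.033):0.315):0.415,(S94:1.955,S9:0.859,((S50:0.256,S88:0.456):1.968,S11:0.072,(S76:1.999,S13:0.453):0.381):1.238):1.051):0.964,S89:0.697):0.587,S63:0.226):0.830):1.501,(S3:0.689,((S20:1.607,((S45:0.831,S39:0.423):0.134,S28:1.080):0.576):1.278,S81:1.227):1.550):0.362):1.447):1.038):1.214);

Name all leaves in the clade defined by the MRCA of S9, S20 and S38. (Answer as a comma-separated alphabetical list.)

S11, S13, S16, S20, S21, S25, S28, S29, S3, S38, S39, S40, S43, S45, S50, S63, S68, S72, S73, S76, S81, S88, S89, S9, S92, S94

Tracing S9: it sits inside (S94,S9,((S50,S88),S11,(S76,S13))).
Tracing S20: it sits inside (S20,((S45,S39),S28)).
Tracing S38: it sits inside (S40,S38).
The smallest clade enclosing all 3 is (((S29,S92),(S40,S38)),((S25,((((S68,S73),S21),((S72,(S43,S16)),(S94,S9,((S50,S88),S11,(S76,S13)))),S89),S63)),(S3,((S20,((S45,S39),S28)),S81)))); the answer is its 26 terminal taxa in alphabetical order.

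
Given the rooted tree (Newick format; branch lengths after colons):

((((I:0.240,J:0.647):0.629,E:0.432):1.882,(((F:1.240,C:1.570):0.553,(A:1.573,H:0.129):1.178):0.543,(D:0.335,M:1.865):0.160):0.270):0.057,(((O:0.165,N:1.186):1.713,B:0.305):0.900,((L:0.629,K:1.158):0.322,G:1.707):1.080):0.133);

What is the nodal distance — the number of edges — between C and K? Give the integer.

9

The MRCA of C and K is the root of the tree.
From C up to that node: 5 branches. From K up to the same node: 4 branches. Total: 5 + 4 = 9.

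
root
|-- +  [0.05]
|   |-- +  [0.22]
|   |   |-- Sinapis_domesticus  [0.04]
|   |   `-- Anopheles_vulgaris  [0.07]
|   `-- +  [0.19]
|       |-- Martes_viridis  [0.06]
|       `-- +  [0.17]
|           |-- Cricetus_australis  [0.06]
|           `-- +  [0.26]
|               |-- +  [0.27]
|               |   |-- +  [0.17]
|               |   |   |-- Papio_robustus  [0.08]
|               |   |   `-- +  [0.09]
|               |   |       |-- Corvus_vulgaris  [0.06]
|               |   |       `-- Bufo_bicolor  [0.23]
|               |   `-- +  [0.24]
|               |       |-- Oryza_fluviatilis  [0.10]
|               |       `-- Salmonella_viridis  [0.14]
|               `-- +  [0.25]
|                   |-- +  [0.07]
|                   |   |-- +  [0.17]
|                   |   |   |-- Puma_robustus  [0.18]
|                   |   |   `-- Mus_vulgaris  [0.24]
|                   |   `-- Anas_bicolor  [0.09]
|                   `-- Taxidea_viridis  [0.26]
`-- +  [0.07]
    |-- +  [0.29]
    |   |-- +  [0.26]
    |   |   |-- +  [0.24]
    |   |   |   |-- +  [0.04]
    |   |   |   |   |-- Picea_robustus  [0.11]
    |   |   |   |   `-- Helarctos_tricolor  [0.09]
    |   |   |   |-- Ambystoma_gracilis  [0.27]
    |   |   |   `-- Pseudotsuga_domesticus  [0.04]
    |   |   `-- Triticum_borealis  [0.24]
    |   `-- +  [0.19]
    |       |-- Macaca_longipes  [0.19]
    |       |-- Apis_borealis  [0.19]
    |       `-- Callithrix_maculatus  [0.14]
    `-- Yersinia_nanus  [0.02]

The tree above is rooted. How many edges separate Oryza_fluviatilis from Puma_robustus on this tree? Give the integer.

7

The MRCA of Oryza_fluviatilis and Puma_robustus is the node subtending (((Papio_robustus,(Corvus_vulgaris,Bufo_bicolor)),(Oryza_fluviatilis,Salmonella_viridis)),(((Puma_robustus,Mus_vulgaris),Anas_bicolor),Taxidea_viridis)).
From Oryza_fluviatilis up to that node: 3 branches. From Puma_robustus up to the same node: 4 branches. Total: 3 + 4 = 7.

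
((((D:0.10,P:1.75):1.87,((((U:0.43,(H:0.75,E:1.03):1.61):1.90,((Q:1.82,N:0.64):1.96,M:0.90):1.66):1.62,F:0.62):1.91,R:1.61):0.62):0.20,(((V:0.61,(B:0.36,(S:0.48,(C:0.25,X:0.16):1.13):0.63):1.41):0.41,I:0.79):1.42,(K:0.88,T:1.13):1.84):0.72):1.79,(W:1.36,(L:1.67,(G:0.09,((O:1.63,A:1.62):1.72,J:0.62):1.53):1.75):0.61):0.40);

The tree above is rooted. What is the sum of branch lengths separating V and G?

The path runs V → … → MRCA → … → G; the MRCA is the root of the tree.
Branch lengths along that path: 0.61 + 0.41 + 1.42 + 0.72 + 1.79 + 0.40 + 0.61 + 1.75 + 0.09 = 7.80.

7.80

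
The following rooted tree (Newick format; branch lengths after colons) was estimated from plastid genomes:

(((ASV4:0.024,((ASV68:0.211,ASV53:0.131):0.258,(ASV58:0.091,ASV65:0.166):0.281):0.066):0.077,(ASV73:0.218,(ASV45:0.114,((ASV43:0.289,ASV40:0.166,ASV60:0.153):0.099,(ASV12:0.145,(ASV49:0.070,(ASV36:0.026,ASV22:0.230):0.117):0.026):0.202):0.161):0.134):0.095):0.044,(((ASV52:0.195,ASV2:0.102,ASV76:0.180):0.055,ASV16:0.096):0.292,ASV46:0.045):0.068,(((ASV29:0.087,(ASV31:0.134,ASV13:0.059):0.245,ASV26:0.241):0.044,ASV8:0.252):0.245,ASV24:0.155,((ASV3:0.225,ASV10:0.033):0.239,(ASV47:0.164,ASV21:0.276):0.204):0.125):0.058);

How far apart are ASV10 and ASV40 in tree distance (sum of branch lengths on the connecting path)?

The path runs ASV10 → … → MRCA → … → ASV40; the MRCA is the root of the tree.
Branch lengths along that path: 0.033 + 0.239 + 0.125 + 0.058 + 0.044 + 0.095 + 0.134 + 0.161 + 0.099 + 0.166 = 1.154.

1.154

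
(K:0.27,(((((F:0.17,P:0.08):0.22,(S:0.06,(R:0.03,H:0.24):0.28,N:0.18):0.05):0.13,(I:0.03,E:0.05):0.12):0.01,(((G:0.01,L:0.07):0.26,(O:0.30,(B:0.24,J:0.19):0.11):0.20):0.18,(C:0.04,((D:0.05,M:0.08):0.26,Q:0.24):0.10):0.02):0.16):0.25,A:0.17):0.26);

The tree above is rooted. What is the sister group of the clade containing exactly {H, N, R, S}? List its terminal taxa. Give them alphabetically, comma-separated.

The clade containing exactly {H, N, R, S} attaches to the tree at the node subtending ((F,P),(S,(R,H),N)).
The other lineage descending from that same node — the sister group — is (F,P); its 2 tips in alphabetical order are the answer.

F, P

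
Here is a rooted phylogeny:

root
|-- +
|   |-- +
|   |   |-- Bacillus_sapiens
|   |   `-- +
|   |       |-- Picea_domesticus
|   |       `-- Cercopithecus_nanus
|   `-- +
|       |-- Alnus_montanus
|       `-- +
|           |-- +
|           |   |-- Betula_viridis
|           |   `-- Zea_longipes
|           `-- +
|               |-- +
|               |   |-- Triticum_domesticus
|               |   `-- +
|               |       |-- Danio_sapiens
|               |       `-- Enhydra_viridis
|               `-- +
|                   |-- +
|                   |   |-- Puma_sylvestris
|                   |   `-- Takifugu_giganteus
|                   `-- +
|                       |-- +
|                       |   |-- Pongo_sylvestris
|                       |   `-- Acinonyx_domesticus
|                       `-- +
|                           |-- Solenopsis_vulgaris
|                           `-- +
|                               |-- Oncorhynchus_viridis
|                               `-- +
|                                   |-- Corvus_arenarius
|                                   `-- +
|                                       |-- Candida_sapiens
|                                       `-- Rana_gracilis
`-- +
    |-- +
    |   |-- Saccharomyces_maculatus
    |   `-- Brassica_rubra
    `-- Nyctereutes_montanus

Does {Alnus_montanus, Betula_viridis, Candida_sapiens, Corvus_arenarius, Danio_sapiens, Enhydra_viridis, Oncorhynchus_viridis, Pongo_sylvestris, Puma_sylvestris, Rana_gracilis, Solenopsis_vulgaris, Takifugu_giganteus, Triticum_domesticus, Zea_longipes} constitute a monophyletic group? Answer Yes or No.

No

The MRCA of the listed taxa subtends (Alnus_montanus,((Betula_viridis,Zea_longipes),((Triticum_domesticus,(Danio_sapiens,Enhydra_viridis)),((Puma_sylvestris,Takifugu_giganteus),((Pongo_sylvestris,Acinonyx_domesticus),(Solenopsis_vulgaris,(Oncorhynchus_viridis,(Corvus_arenarius,(Candida_sapiens,Rana_gracilis))))))))).
That clade also contains Acinonyx_domesticus, which is not in the proposed group, so the group is not monophyletic.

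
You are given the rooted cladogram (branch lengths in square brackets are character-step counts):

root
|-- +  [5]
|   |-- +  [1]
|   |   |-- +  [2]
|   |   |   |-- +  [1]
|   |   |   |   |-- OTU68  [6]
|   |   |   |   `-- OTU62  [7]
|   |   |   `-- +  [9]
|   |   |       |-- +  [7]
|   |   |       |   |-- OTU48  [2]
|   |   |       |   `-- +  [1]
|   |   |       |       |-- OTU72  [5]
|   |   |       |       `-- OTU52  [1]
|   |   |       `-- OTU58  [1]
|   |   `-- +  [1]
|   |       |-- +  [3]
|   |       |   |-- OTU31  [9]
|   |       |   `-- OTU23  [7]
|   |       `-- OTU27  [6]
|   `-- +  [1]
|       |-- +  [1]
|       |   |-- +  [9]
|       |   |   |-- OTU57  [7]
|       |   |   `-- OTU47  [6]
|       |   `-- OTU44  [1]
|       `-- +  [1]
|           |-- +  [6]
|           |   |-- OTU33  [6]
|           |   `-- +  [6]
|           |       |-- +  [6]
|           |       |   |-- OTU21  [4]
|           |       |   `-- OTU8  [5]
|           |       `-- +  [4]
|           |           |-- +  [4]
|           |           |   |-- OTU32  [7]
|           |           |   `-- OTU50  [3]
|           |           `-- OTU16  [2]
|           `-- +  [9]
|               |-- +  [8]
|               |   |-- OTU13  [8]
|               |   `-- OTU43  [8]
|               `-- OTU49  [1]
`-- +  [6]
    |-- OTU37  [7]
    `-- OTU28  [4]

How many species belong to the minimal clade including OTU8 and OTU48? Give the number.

The MRCA of OTU8 and OTU48 is the node subtending ((((OTU68,OTU62),((OTU48,(OTU72,OTU52)),OTU58)),((OTU31,OTU23),OTU27)),(((OTU57,OTU47),OTU44),((OTU33,((OTU21,OTU8),((OTU32,OTU50),OTU16))),((OTU13,OTU43),OTU49)))).
That clade contains 21 terminal taxa: OTU13, OTU16, OTU21, OTU23, OTU27, OTU31, OTU32, OTU33, OTU43, OTU44, OTU47, OTU48, OTU49, OTU50, OTU52, OTU57, OTU58, OTU62, OTU68, OTU72, OTU8.

21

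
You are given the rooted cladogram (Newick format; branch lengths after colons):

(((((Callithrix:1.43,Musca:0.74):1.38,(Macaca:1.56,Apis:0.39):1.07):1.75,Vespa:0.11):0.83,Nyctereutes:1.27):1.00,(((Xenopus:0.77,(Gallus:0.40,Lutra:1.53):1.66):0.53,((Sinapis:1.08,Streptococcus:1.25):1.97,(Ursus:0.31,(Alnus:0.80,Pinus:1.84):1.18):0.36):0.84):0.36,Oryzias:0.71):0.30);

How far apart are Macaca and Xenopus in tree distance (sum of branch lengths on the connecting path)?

8.17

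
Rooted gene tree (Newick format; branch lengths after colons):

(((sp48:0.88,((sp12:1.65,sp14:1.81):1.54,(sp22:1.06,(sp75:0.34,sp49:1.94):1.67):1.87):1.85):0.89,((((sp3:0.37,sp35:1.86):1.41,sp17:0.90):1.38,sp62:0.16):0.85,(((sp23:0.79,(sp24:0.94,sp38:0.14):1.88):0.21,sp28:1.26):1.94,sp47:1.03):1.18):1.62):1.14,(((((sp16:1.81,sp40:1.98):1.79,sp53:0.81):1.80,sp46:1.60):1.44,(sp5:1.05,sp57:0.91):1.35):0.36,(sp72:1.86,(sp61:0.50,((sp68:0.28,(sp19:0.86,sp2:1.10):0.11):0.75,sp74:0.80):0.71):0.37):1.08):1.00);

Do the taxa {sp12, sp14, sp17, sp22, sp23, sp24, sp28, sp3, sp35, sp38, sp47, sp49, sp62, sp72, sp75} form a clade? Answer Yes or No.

The MRCA of the listed taxa is the root, so the smallest clade containing them is the whole tree.
That clade also contains sp16, sp19, sp2, sp40, sp46, sp48, sp5, sp53, sp57, sp61, sp68, sp74, which are not in the proposed group, so the group is not monophyletic.

No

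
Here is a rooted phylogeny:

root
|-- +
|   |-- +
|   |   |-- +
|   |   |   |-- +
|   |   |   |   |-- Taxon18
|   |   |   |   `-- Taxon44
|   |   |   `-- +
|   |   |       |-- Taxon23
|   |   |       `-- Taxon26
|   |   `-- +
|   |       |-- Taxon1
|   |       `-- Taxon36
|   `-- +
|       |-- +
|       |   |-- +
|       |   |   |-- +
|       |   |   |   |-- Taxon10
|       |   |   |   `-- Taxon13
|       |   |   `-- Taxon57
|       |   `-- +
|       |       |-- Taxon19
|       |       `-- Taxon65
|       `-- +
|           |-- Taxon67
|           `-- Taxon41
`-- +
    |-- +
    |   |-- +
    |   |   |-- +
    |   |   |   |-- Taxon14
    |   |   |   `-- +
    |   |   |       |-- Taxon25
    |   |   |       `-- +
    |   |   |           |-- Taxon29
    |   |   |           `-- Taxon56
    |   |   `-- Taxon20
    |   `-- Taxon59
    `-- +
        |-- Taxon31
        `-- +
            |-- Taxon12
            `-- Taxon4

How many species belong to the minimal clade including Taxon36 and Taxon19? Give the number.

13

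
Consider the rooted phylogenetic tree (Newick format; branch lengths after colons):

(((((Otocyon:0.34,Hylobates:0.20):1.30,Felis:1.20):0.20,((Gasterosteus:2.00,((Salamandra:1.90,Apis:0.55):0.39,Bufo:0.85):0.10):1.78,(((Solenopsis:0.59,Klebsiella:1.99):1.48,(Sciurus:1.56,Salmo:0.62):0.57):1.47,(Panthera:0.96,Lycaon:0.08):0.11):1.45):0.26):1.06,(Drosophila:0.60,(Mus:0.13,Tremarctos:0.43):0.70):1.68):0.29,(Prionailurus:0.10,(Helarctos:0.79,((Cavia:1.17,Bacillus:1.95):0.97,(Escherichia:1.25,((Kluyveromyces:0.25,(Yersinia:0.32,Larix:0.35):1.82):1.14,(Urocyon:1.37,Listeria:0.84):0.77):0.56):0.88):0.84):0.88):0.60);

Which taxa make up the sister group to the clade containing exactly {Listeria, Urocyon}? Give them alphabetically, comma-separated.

The clade containing exactly {Listeria, Urocyon} attaches to the tree at the node subtending ((Kluyveromyces,(Yersinia,Larix)),(Urocyon,Listeria)).
The other lineage descending from that same node — the sister group — is (Kluyveromyces,(Yersinia,Larix)); its 3 tips in alphabetical order are the answer.

Kluyveromyces, Larix, Yersinia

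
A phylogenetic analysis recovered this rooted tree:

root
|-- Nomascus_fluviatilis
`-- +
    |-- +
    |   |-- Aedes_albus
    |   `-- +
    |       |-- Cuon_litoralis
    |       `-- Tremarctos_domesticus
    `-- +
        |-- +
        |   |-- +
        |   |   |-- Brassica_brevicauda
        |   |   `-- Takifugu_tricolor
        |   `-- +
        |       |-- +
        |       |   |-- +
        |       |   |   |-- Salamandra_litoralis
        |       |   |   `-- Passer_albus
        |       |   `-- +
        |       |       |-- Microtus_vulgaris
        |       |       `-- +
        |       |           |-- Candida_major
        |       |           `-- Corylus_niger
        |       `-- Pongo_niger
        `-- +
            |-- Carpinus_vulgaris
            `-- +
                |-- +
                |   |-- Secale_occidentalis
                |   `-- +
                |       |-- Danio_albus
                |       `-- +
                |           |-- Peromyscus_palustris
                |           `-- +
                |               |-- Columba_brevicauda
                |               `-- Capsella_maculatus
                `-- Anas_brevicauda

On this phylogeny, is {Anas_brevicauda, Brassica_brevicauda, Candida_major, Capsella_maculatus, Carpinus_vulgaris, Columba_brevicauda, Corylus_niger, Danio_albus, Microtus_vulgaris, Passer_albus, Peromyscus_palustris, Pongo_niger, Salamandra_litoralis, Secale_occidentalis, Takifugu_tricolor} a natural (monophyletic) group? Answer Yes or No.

Yes

The most recent common ancestor of these taxa subtends (((Brassica_brevicauda,Takifugu_tricolor),(((Salamandra_litoralis,Passer_albus),(Microtus_vulgaris,(Candida_major,Corylus_niger))),Pongo_niger)),(Carpinus_vulgaris,((Secale_occidentalis,(Danio_albus,(Peromyscus_palustris,(Columba_brevicauda,Capsella_maculatus)))),Anas_brevicauda))).
That clade has exactly 15 tips — every listed taxon and nothing else — so the group is monophyletic.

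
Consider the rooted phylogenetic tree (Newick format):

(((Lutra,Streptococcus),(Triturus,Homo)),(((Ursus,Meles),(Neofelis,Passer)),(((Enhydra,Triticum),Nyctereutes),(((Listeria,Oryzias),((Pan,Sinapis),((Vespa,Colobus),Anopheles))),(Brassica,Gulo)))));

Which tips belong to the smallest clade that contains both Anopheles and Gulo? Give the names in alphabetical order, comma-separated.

Tracing Anopheles: it sits inside ((Vespa,Colobus),Anopheles).
Tracing Gulo: it sits inside (Brassica,Gulo).
The smallest clade enclosing both is (((Listeria,Oryzias),((Pan,Sinapis),((Vespa,Colobus),Anopheles))),(Brassica,Gulo)); the answer is its 9 terminal taxa in alphabetical order.

Anopheles, Brassica, Colobus, Gulo, Listeria, Oryzias, Pan, Sinapis, Vespa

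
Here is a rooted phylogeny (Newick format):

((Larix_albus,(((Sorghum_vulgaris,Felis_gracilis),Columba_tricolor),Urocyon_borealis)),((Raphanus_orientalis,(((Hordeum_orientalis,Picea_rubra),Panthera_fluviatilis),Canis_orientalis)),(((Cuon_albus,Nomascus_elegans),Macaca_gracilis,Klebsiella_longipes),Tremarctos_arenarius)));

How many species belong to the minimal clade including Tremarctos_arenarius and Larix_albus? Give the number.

The MRCA of Tremarctos_arenarius and Larix_albus is the root, so the clade is the entire tree.
That clade contains 15 terminal taxa: Canis_orientalis, Columba_tricolor, Cuon_albus, Felis_gracilis, Hordeum_orientalis, Klebsiella_longipes, Larix_albus, Macaca_gracilis, Nomascus_elegans, Panthera_fluviatilis, Picea_rubra, Raphanus_orientalis, Sorghum_vulgaris, Tremarctos_arenarius, Urocyon_borealis.

15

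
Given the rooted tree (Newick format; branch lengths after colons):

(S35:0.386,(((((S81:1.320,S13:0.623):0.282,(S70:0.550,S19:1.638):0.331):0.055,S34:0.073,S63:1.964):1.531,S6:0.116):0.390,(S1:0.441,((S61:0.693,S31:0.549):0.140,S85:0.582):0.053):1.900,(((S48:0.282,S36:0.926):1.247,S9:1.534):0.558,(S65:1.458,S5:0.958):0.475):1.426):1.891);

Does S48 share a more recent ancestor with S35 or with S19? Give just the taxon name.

S19

The MRCA of S48 and S19 subtends (((((S81,S13),(S70,S19)),S34,S63),S6),(S1,((S61,S31),S85)),(((S48,S36),S9),(S65,S5))) (16 taxa).
The MRCA of S48 and S35 is the root, subtending the entire tree (17 taxa).
The first is nested inside the second, so S48 shares a more recent common ancestor with S19.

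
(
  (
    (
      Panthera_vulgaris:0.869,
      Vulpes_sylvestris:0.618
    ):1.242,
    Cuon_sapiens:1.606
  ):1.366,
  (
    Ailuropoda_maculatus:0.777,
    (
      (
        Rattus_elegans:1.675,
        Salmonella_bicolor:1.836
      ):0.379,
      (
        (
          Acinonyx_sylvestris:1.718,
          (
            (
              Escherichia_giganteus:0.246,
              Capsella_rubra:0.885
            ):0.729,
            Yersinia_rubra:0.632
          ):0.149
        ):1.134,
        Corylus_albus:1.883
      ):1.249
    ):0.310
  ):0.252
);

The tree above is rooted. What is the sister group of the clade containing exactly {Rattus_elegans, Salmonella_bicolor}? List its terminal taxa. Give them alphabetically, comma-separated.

Acinonyx_sylvestris, Capsella_rubra, Corylus_albus, Escherichia_giganteus, Yersinia_rubra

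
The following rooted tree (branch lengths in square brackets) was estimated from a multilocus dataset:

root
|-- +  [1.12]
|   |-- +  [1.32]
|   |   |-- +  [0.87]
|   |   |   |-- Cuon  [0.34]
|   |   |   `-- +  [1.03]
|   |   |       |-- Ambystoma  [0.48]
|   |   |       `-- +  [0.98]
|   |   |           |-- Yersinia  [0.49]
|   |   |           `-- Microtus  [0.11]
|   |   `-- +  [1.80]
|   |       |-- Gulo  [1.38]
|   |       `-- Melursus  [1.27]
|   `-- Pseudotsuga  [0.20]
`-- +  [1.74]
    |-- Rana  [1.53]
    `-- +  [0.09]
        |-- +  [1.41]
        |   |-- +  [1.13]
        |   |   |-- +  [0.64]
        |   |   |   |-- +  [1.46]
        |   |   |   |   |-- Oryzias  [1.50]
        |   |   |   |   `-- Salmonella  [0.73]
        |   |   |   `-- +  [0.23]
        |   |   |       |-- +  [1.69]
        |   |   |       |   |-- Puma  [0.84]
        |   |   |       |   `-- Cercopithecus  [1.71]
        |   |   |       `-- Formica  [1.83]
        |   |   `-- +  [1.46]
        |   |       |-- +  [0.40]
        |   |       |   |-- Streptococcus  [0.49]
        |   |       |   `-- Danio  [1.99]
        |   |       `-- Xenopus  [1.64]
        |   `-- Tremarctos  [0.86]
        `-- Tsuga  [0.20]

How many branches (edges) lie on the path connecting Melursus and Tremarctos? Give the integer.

8

The MRCA of Melursus and Tremarctos is the root of the tree.
From Melursus up to that node: 4 branches. From Tremarctos up to the same node: 4 branches. Total: 4 + 4 = 8.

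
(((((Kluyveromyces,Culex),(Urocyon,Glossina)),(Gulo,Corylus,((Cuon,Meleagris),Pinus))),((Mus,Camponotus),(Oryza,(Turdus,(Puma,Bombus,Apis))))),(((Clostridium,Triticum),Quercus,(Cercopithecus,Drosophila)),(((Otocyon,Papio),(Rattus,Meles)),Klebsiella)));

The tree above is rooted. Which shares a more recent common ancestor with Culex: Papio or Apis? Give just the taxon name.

Apis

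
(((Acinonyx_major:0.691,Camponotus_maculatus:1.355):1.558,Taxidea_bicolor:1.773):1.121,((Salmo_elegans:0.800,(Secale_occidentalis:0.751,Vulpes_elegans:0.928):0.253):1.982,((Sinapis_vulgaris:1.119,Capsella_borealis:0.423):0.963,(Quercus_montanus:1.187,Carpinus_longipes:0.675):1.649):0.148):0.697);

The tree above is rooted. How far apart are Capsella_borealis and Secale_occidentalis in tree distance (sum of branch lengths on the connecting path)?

4.520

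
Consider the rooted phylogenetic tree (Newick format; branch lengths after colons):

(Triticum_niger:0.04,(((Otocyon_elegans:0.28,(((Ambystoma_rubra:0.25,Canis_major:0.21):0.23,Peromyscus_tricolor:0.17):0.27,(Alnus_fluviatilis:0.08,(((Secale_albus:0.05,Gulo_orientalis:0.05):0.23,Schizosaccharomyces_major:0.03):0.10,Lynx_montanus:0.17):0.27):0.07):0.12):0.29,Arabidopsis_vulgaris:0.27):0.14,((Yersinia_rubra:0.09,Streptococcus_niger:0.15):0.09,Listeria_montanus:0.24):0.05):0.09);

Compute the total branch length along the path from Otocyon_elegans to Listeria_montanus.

The path runs Otocyon_elegans → … → MRCA → … → Listeria_montanus; the MRCA is the node subtending (((Otocyon_elegans,(((Ambystoma_rubra,Canis_major),Peromyscus_tricolor),(Alnus_fluviatilis,(((Secale_albus,Gulo_orientalis),Schizosaccharomyces_major),Lynx_montanus)))),Arabidopsis_vulgaris),((Yersinia_rubra,Streptococcus_niger),Listeria_montanus)).
Branch lengths along that path: 0.28 + 0.29 + 0.14 + 0.05 + 0.24 = 1.00.

1.00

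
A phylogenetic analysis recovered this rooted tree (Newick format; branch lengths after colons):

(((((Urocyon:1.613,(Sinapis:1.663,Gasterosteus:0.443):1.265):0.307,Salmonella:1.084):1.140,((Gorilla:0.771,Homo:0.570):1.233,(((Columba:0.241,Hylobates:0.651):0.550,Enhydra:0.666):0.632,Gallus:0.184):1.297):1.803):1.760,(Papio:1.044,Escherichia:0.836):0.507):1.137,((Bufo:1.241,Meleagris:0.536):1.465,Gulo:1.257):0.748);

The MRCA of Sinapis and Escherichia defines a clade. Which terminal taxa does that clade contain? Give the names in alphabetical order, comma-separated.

Tracing Sinapis: it sits inside (Sinapis,Gasterosteus).
Tracing Escherichia: it sits inside (Papio,Escherichia).
The smallest clade enclosing both is ((((Urocyon,(Sinapis,Gasterosteus)),Salmonella),((Gorilla,Homo),(((Columba,Hylobates),Enhydra),Gallus))),(Papio,Escherichia)); the answer is its 12 terminal taxa in alphabetical order.

Columba, Enhydra, Escherichia, Gallus, Gasterosteus, Gorilla, Homo, Hylobates, Papio, Salmonella, Sinapis, Urocyon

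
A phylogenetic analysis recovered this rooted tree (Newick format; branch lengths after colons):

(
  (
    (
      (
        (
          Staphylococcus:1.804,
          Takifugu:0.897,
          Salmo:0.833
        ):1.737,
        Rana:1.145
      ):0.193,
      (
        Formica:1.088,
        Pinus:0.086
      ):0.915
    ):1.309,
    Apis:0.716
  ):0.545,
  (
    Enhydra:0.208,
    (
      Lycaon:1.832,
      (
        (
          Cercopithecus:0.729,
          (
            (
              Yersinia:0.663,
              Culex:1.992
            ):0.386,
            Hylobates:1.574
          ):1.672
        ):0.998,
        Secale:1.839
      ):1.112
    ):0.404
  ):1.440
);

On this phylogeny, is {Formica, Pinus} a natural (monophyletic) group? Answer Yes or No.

The most recent common ancestor of these taxa subtends (Formica,Pinus).
That clade has exactly 2 tips — every listed taxon and nothing else — so the group is monophyletic.

Yes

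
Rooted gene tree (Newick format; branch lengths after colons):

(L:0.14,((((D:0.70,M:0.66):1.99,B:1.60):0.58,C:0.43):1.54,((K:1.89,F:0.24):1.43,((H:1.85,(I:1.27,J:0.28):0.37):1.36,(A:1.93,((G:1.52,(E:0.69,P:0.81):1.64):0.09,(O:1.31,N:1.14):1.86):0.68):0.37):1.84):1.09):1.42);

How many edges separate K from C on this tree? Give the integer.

5

The MRCA of K and C is the node subtending ((((D,M),B),C),((K,F),((H,(I,J)),(A,((G,(E,P)),(O,N)))))).
From K up to that node: 3 branches. From C up to the same node: 2 branches. Total: 3 + 2 = 5.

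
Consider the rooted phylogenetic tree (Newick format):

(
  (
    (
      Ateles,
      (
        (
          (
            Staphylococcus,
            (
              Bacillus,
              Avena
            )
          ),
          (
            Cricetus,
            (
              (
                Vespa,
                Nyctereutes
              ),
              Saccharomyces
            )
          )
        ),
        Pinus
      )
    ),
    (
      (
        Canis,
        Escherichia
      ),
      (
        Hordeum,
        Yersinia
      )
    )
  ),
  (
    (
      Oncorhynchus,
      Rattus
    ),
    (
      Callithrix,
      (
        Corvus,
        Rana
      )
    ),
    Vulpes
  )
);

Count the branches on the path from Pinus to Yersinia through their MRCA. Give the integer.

The MRCA of Pinus and Yersinia is the node subtending ((Ateles,(((Staphylococcus,(Bacillus,Avena)),(Cricetus,((Vespa,Nyctereutes),Saccharomyces))),Pinus)),((Canis,Escherichia),(Hordeum,Yersinia))).
From Pinus up to that node: 3 branches. From Yersinia up to the same node: 3 branches. Total: 3 + 3 = 6.

6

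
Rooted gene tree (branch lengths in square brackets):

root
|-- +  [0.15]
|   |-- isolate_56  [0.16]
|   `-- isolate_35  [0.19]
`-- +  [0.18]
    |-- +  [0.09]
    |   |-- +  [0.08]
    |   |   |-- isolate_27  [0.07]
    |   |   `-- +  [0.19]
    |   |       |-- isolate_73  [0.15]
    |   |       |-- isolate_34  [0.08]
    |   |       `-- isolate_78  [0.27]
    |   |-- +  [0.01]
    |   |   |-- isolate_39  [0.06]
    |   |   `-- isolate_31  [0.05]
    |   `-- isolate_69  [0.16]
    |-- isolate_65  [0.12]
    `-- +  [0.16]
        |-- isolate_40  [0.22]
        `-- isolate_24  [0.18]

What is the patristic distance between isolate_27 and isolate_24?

The path runs isolate_27 → … → MRCA → … → isolate_24; the MRCA is the node subtending (((isolate_27,(isolate_73,isolate_34,isolate_78)),(isolate_39,isolate_31),isolate_69),isolate_65,(isolate_40,isolate_24)).
Branch lengths along that path: 0.07 + 0.08 + 0.09 + 0.16 + 0.18 = 0.58.

0.58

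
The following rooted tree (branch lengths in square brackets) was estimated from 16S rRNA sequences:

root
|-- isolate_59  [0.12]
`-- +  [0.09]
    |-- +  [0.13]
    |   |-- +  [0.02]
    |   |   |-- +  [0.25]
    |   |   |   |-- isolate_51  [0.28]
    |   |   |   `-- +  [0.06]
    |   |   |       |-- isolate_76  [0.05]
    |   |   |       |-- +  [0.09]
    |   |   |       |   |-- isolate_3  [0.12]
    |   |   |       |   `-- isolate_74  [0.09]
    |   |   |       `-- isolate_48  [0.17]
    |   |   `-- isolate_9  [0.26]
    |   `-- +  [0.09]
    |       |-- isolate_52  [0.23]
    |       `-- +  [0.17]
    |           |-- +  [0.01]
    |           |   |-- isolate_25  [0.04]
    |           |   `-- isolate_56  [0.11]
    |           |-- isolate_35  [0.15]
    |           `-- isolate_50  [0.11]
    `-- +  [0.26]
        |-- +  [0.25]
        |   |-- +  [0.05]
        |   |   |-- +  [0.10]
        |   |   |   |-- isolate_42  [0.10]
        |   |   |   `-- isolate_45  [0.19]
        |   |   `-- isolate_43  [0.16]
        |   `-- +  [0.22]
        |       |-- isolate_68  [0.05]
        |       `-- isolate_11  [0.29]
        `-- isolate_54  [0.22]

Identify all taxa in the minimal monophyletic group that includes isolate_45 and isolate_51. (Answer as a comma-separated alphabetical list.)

Tracing isolate_45: it sits inside (isolate_42,isolate_45).
Tracing isolate_51: it sits inside (isolate_51,(isolate_76,(isolate_3,isolate_74),isolate_48)).
The smallest clade enclosing both is ((((isolate_51,(isolate_76,(isolate_3,isolate_74),isolate_48)),isolate_9),(isolate_52,((isolate_25,isolate_56),isolate_35,isolate_50))),((((isolate_42,isolate_45),isolate_43),(isolate_68,isolate_11)),isolate_54)); the answer is its 17 terminal taxa in alphabetical order.

isolate_11, isolate_25, isolate_3, isolate_35, isolate_42, isolate_43, isolate_45, isolate_48, isolate_50, isolate_51, isolate_52, isolate_54, isolate_56, isolate_68, isolate_74, isolate_76, isolate_9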